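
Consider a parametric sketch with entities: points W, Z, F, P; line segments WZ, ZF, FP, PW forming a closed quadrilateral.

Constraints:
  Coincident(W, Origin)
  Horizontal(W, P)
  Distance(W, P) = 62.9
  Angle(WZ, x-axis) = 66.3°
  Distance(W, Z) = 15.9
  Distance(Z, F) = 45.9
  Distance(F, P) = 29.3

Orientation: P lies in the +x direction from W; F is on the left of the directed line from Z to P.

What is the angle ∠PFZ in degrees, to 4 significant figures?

99.41°

W is at the origin; W and P share the same y with |WP| = 62.9 and P in +x, so P = (62.9, 0). WZ runs at 66.3° with |WZ| = 15.9, so Z = (6.391, 14.56). F is determined by |ZF| = 45.9 and |FP| = 29.3 together: it lies at the intersection of circle(Z, 45.9) and circle(P, 29.3). With |ZP| = 58.35, the foot of the radical line on ZP is 39.87 from Z and the perpendicular offset is √(45.9² − 39.87²) = 22.74. Taking the left-of-ZP solution: F = (50.68, 26.63).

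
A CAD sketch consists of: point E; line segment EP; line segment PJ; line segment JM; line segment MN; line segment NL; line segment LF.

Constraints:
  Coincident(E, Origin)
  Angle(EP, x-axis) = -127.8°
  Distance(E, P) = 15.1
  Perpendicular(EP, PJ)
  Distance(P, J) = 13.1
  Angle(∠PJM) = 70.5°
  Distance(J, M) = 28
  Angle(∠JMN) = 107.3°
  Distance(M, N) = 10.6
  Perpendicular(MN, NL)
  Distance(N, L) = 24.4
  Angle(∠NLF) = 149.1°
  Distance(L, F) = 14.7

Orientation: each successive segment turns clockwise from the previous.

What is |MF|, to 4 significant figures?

37.14

The perpendicularity gives NL at right angles to MN, so NL runs at -130.0°; with |NL| = 24.4, L = (-3.608, -14.28). ∠NLF = 149.1° gives LF at -160.9° from the x-axis; with |LF| = 14.7, F = (-17.50, -19.09). Then |MF| = |F − M| = 37.14.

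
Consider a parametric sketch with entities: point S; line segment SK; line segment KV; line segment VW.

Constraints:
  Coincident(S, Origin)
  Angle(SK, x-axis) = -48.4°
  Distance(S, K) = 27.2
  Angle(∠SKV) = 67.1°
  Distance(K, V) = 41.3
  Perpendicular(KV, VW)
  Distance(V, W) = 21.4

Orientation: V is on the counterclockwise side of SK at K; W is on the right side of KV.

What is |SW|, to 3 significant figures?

55.7

S is at the origin; SK runs at -48.4° with length 27.2, so K = 27.2·(cos -48.4°, sin -48.4°) = (18.1, -20.3). ∠SKV = 67.1°, so KV runs at -48.4° + (180° − 67.1°) = 64.5° from the x-axis; with |KV| = 41.3, V = K + 41.3·(cos 64.5°, sin 64.5°) = (35.8, 16.9). The perpendicularity gives VW at right angles to KV; with |VW| = 21.4 on the right of KV, W = V + 21.4·(0.903, -0.431) = (55.2, 7.72). Then |SW| = |W − S| = 55.7.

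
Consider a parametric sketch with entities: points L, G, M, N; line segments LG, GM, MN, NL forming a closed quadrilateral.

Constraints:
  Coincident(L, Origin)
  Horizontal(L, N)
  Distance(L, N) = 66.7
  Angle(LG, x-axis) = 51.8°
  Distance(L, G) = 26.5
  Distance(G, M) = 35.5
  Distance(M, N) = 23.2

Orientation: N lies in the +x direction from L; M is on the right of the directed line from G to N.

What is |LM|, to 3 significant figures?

43.6

Checks: |GM| = 35.50 ✓; |MN| = 23.20 ✓.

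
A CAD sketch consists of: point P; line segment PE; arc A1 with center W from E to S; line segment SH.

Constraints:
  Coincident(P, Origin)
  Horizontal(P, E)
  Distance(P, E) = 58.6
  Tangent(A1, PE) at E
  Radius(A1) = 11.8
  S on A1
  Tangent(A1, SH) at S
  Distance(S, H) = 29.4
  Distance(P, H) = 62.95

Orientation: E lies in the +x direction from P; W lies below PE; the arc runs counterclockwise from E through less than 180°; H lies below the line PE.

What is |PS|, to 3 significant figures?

48.3

Checks: P.y = 0.00, E.y = 0.00 ✓; |WS| = 11.80 ✓; ∠(WS, SH) = 90.00° ✓; |SH| = 29.40 ✓; |PH| = 62.95 ✓.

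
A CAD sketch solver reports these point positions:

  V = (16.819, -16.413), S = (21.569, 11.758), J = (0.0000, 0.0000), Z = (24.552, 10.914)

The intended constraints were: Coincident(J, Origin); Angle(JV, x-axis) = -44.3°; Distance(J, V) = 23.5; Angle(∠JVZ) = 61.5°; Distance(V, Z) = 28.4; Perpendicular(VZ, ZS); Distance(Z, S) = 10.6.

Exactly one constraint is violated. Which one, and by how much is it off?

Distance(Z, S) = 10.6 — off by 7.50.

J = (0.00, 0.00) ✓; JV at -44.30° ✓; |JV| = 23.50 ✓; ∠JVZ = 61.50° ✓; |VZ| = 28.40 ✓; ∠(VZ, ZS) = 90.00° ✓; |ZS| = 3.100 ✗.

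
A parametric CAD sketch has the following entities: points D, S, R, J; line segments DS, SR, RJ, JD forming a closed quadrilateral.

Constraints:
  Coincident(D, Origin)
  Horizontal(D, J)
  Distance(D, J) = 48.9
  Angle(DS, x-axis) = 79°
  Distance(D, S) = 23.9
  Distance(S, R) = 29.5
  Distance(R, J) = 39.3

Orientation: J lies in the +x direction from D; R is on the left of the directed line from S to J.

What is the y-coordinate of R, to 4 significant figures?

35.28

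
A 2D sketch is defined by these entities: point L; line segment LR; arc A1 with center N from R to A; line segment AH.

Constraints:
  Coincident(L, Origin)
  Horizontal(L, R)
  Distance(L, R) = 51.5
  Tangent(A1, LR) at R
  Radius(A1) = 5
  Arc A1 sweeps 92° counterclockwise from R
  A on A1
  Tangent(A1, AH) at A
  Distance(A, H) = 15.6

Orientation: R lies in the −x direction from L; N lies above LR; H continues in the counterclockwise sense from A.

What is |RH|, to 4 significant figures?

21.24

L is at the origin; LR is horizontal with |LR| = 51.5 and R on the −x side, so R = (-51.50, 0.000). Tangency of A1 to LR means the radius NR is perpendicular to LR, so N = R + (0, 5) = (-51.50, 5.000). On A1, R sits at bearing -90° from N; a 92° counterclockwise sweep puts A at bearing 2°, so A = N + 5.0·(cos 2°, sin 2°) = (-46.50, 5.174). A1 meets AH tangentially, so NA is at right angles to AH, so AH runs along (−sin 2°, cos 2°); with |AH| = 15.6, H = (-47.05, 20.76). Then |RH| = |H − R| = 21.24.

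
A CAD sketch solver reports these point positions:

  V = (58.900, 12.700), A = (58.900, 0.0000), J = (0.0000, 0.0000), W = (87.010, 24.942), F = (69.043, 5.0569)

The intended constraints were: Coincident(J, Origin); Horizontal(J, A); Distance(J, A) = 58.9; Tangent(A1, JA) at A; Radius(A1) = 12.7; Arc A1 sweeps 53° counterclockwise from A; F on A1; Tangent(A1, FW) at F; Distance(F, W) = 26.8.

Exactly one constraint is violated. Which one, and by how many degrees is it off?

Tangent(A1, FW) at F — off by 5.10°.

J = (0.00, 0.00) ✓; J.y = 0.00, A.y = 0.00 ✓; |JA| = 58.90 ✓; ∠(VA, AJ) = 90.00° ✓; |VA| = 12.70 ✓; bearing(V→F) − bearing(V→A) = 53.00° ✓; |VF| = 12.70 ✓; ∠(VF, FW) = 95.10° ✗; |FW| = 26.80 ✓.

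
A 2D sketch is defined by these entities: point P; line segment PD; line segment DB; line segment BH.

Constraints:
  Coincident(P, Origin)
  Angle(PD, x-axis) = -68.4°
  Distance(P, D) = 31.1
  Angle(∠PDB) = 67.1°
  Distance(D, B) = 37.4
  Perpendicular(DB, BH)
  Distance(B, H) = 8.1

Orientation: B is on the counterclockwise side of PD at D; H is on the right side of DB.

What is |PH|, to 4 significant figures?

44.61

∠PDB = 67.1°, so DB runs at -68.4° + (180° − 67.1°) = 44.50° from the x-axis; with |DB| = 37.4, B = D + 37.4·(cos 44.50°, sin 44.50°) = (38.12, -2.702). The perpendicularity gives BH at right angles to DB; with |BH| = 8.1 on the right of DB, H = B + 8.1·(0.7009, -0.7133) = (43.80, -8.479). Then |PH| = |H − P| = 44.61.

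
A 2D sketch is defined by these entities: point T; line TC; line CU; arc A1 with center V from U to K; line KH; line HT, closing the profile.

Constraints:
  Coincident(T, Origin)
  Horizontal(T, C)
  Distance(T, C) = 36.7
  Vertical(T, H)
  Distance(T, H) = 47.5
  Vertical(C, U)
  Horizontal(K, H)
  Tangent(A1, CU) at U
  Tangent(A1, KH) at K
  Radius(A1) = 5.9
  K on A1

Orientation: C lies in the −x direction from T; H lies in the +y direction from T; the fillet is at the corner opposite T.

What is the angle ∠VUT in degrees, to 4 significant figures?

48.58°

T is at the origin; T and C share the same y with |TC| = 36.7 and C on the −x side, so C = (-36.70, 0.000). TH is vertical with |TH| = 47.5 and H on the +y side, so H = (0.000, 47.50). The virtual corner opposite T is at (-36.70, 47.50). The tangent condition forces VU to be normal to CU and tangency of A1 to KH means the radius VK is perpendicular to KH, with radius 5.9, so the center V sits 5.9 in from both sides at V = (-30.80, 41.60). That places the tangent points at U = (-36.70, 41.60) on CU and K = (-30.80, 47.50) on KH. Then cos ∠VUT = UV·UT / (|UV||UT|), giving 48.58°.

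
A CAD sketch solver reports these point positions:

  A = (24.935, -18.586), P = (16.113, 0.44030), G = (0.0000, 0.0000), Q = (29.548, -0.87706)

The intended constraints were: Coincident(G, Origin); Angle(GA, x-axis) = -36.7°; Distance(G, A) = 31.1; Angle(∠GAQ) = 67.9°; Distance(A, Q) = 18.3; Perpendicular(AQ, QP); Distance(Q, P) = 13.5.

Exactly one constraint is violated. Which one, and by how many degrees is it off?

Perpendicular(AQ, QP) — off by 9.00°.

G = (0.00, 0.00) ✓; GA at -36.70° ✓; |GA| = 31.10 ✓; ∠GAQ = 67.90° ✓; |AQ| = 18.30 ✓; ∠(AQ, QP) = 99.00° ✗; |QP| = 13.50 ✓.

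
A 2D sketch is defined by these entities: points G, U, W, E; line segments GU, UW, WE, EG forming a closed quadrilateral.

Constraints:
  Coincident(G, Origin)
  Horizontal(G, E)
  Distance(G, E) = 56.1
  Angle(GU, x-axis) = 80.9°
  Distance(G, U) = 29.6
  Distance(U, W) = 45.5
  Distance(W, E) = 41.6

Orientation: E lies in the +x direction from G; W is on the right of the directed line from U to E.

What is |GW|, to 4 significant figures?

22.46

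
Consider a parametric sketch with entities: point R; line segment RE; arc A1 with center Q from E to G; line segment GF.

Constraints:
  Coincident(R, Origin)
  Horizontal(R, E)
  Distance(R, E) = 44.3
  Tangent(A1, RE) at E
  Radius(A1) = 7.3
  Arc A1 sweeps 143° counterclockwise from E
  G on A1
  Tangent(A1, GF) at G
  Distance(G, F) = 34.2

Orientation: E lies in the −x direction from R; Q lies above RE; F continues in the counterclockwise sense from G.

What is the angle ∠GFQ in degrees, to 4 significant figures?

12.05°

R is at the origin; R and E share the same y with |RE| = 44.3 and E on the −x side, so E = (-44.30, 0.000). The tangent condition forces QE to be normal to RE, so Q = E + (0, 7.3) = (-44.30, 7.300). On A1, E sits at bearing -90° from Q; a 143° counterclockwise sweep puts G at bearing 53°, so G = Q + 7.3·(cos 53°, sin 53°) = (-39.91, 13.13). Tangency of A1 to GF means the radius QG is perpendicular to GF, so GF runs along (−sin 53°, cos 53°); with |GF| = 34.2, F = (-67.22, 33.71). Then cos ∠GFQ = FG·FQ / (|FG||FQ|), giving 12.05°.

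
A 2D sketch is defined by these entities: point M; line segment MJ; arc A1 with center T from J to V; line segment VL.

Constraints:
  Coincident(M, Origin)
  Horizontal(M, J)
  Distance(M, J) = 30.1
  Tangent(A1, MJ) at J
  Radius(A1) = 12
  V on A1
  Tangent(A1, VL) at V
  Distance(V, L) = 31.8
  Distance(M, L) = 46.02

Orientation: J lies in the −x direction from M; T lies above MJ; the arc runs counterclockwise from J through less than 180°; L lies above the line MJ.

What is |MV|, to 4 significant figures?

21.36

M is at the origin; M and J share the same y with |MJ| = 30.1 and J on the −x side, so J = (-30.10, 0.000). Tangency of A1 to MJ means the radius TJ is perpendicular to MJ, so T = J + (0, 12) = (-30.10, 12.00). Since TV ⟂ VL (tangency), |TL| = √(12.0² + 31.8²) = 33.99 regardless of where V sits on A1. So L lies on both circle(M, 46.02) and circle(T, 33.99); the above-MJ intersection is L = (-16.27, 43.05). V is the foot of the tangent from L: V = (-18.12, 11.30).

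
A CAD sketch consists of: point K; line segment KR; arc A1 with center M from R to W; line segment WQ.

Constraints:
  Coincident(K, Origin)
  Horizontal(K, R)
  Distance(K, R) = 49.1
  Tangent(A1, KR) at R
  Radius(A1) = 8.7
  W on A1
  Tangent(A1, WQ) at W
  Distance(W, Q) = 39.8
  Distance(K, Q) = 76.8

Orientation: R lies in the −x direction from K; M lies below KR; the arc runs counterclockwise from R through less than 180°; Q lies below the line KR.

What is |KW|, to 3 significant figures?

58.4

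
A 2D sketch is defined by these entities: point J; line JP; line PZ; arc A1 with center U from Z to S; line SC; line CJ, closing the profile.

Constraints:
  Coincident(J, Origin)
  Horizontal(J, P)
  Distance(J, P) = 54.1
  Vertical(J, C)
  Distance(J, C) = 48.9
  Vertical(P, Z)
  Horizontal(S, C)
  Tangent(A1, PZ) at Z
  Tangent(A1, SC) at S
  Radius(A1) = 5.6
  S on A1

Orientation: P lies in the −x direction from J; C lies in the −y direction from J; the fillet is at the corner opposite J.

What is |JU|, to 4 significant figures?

65.02

J and C share the same x with |JC| = 48.9 and C on the −y side, so C = (0.000, -48.90). The virtual corner opposite J is at (-54.10, -48.90). The tangent condition forces UZ to be normal to PZ and since A1 is tangent to SC there, US ⟂ SC, with radius 5.6, so the center U sits 5.6 in from both sides at U = (-48.50, -43.30). Then |JU| = |U − J| = 65.02.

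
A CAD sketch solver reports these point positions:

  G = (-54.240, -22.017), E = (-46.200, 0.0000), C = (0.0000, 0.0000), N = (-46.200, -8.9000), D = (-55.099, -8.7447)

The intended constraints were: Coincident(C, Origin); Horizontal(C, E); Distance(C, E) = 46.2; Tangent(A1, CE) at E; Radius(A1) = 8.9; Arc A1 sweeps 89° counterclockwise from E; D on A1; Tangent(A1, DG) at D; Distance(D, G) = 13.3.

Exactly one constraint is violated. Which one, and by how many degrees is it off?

Tangent(A1, DG) at D — off by 4.70°.

C = (0.00, 0.00) ✓; C.y = 0.00, E.y = 0.00 ✓; |CE| = 46.20 ✓; ∠(NE, EC) = 90.00° ✓; |NE| = 8.900 ✓; bearing(N→D) − bearing(N→E) = 89.00° ✓; |ND| = 8.900 ✓; ∠(ND, DG) = 85.30° ✗; |DG| = 13.30 ✓.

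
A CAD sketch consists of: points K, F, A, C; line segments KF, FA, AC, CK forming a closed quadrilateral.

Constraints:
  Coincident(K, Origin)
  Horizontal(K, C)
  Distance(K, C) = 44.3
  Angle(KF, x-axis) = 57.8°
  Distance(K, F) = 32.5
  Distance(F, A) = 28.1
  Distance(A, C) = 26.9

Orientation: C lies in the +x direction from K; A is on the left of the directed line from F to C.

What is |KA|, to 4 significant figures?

52.77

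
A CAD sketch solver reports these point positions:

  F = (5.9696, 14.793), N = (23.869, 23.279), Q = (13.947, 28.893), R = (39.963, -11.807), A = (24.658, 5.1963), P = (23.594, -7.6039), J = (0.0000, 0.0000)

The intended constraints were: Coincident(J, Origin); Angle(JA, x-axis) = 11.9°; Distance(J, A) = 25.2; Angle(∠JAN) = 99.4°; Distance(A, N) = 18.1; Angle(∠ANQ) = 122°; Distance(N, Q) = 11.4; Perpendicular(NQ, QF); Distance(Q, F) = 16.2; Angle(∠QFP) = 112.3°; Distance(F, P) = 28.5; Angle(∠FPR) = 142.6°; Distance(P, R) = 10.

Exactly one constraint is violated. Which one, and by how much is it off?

Distance(P, R) = 10 — off by 6.90.

J = (0.00, 0.00) ✓; JA at 11.90° ✓; |JA| = 25.20 ✓; ∠JAN = 99.40° ✓; |AN| = 18.10 ✓; ∠ANQ = 122.0° ✓; |NQ| = 11.40 ✓; ∠(NQ, QF) = 90.00° ✓; |QF| = 16.20 ✓; ∠QFP = 112.3° ✓; |FP| = 28.50 ✓; ∠FPR = 142.6° ✓; |PR| = 16.90 ✗.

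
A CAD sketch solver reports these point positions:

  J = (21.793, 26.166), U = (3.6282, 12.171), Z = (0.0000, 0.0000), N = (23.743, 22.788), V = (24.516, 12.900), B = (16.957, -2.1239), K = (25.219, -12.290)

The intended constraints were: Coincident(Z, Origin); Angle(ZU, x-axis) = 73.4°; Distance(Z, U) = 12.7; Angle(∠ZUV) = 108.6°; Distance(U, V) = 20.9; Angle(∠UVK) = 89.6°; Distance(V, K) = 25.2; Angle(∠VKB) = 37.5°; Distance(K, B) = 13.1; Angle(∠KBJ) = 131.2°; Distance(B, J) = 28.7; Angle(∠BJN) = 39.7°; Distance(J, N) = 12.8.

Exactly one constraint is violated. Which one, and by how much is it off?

Distance(J, N) = 12.8 — off by 8.90.

Z = (0.00, 0.00) ✓; ZU at 73.40° ✓; |ZU| = 12.70 ✓; ∠ZUV = 108.6° ✓; |UV| = 20.90 ✓; ∠UVK = 89.60° ✓; |VK| = 25.20 ✓; ∠VKB = 37.50° ✓; |KB| = 13.10 ✓; ∠KBJ = 131.2° ✓; |BJ| = 28.70 ✓; ∠BJN = 39.70° ✓; |JN| = 3.900 ✗.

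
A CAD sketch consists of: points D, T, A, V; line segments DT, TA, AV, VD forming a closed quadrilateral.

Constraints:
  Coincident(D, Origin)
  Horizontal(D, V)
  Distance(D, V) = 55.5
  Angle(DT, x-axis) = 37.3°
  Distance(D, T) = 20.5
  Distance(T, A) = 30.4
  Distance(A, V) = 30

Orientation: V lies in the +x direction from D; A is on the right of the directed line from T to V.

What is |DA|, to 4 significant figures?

33.08

Checks: DT at 37.30° ✓; |TA| = 30.40 ✓; |AV| = 30.00 ✓.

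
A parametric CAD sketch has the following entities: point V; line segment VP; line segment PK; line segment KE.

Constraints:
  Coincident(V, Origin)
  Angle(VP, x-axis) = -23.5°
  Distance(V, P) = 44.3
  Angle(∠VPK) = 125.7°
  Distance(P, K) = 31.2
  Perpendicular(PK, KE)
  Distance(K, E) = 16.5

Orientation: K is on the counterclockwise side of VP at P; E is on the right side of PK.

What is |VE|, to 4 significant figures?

77.51

V is at the origin; VP runs at -23.5° with length 44.3, so P = 44.3·(cos -23.5°, sin -23.5°) = (40.63, -17.66). ∠VPK = 125.7°, so PK runs at -23.5° + (180° − 125.7°) = 30.80° from the x-axis; with |PK| = 31.2, K = P + 31.2·(cos 30.80°, sin 30.80°) = (67.43, -1.689). PK ⟂ KE; with |KE| = 16.5 on the right of PK, E = K + 16.5·(0.5120, -0.8590) = (75.87, -15.86). Then |VE| = |E − V| = 77.51.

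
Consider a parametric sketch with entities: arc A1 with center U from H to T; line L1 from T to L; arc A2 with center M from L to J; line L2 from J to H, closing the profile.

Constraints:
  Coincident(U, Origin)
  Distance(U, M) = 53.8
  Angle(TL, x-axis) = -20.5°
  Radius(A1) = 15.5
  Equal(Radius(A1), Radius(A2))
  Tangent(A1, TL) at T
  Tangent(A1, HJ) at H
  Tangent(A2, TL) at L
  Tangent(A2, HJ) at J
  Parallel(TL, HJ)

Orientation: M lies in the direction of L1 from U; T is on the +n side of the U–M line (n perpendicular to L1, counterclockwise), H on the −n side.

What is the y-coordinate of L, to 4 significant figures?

-4.323

Tangency of A1 to both parallel lines with radius 15.5 puts T and H at U ± 15.5·n: T = (5.428, 14.52), H = (-5.428, -14.52). Equal radii place L and J the same way about M: L = M + 15.5·n = (55.82, -4.323), J = M − 15.5·n = (44.96, -33.36). So L.y = -4.323.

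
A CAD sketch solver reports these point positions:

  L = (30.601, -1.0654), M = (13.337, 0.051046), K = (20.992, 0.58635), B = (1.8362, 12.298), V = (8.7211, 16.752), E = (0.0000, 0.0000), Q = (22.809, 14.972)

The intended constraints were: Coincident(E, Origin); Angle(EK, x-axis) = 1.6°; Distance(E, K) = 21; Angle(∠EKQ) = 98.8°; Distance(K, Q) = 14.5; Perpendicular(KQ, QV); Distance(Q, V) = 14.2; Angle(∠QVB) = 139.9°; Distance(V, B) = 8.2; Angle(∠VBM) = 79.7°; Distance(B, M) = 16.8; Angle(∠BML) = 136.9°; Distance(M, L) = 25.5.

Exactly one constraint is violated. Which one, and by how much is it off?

Distance(M, L) = 25.5 — off by 8.20.

E = (0.00, 0.00) ✓; EK at 1.600° ✓; |EK| = 21.00 ✓; ∠EKQ = 98.80° ✓; |KQ| = 14.50 ✓; ∠(KQ, QV) = 90.00° ✓; |QV| = 14.20 ✓; ∠QVB = 139.9° ✓; |VB| = 8.200 ✓; ∠VBM = 79.70° ✓; |BM| = 16.80 ✓; ∠BML = 136.9° ✓; |ML| = 17.30 ✗.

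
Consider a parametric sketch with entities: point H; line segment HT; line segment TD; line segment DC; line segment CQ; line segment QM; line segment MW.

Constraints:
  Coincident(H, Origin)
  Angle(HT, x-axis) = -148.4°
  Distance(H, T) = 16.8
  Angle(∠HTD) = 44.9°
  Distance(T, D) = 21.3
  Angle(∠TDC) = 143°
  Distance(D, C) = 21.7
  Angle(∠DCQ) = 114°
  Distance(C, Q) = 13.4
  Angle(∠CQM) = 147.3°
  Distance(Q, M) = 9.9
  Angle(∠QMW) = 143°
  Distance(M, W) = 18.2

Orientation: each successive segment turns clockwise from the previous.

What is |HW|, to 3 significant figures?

23.5

H is at the origin; HT runs at -148.4° with length 16.8, so T = (-14.3, -8.80). ∠HTD = 44.9° gives TD at 76.5° from the x-axis; with |TD| = 21.3, D = (-9.34, 11.9). ∠TDC = 143.0° gives DC at 39.5° from the x-axis; with |DC| = 21.7, C = (7.41, 25.7). ∠DCQ = 114.0° gives CQ at -26.5° from the x-axis; with |CQ| = 13.4, Q = (19.4, 19.7). ∠CQM = 147.3° gives QM at -59.2° from the x-axis; with |QM| = 9.9, M = (24.5, 11.2). ∠QMW = 143.0° gives MW at -96.2° from the x-axis; with |MW| = 18.2, W = (22.5, -6.86). Then |HW| = |W − H| = 23.5.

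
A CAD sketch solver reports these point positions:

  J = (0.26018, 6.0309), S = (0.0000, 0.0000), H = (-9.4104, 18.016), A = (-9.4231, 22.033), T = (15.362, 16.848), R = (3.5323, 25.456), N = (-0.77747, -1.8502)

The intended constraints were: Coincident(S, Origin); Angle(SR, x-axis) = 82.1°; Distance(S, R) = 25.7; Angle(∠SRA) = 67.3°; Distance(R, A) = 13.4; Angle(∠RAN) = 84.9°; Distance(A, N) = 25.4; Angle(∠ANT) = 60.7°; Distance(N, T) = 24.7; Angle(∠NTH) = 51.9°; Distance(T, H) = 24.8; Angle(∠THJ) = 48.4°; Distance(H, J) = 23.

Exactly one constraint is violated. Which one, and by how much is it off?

Distance(H, J) = 23 — off by 7.60.

S = (0.00, 0.00) ✓; SR at 82.10° ✓; |SR| = 25.70 ✓; ∠SRA = 67.30° ✓; |RA| = 13.40 ✓; ∠RAN = 84.90° ✓; |AN| = 25.40 ✓; ∠ANT = 60.70° ✓; |NT| = 24.70 ✓; ∠NTH = 51.90° ✓; |TH| = 24.80 ✓; ∠THJ = 48.40° ✓; |HJ| = 15.40 ✗.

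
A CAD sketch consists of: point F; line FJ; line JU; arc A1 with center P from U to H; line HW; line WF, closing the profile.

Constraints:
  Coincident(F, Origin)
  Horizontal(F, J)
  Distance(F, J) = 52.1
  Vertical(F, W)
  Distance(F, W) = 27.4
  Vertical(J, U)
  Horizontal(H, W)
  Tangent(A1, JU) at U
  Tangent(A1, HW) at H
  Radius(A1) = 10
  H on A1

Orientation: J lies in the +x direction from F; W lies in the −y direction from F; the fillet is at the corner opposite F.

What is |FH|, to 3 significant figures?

50.2

F is at the origin; FJ is horizontal with |FJ| = 52.1 and J on the +x side, so J = (52.1, 0.00). FW is vertical with |FW| = 27.4 and W on the −y side, so W = (0.00, -27.4). The virtual corner opposite F is at (52.1, -27.4). Tangency of A1 to JU means the radius PU is perpendicular to JU and the tangent condition forces PH to be normal to HW, with radius 10.0, so the center P sits 10.0 in from both sides at P = (42.1, -17.4). That places the tangent points at U = (52.1, -17.4) on JU and H = (42.1, -27.4) on HW. Then |FH| = |H − F| = 50.2.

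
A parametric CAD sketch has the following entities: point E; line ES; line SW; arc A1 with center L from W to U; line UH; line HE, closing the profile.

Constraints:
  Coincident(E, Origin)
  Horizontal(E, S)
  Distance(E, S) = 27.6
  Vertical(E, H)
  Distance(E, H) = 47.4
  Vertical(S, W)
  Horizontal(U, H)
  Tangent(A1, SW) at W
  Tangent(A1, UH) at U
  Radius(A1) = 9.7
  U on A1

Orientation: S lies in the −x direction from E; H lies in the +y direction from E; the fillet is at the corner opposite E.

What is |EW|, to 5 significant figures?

46.723

E is at the origin; E and S share the same y with |ES| = 27.6 and S on the −x side, so S = (-27.600, 0.0000). E and H share the same x with |EH| = 47.4 and H on the +y side, so H = (0.0000, 47.400). The virtual corner opposite E is at (-27.600, 47.400). Since A1 is tangent to SW there, LW ⟂ SW and tangency of A1 to UH means the radius LU is perpendicular to UH, with radius 9.7, so the center L sits 9.7 in from both sides at L = (-17.900, 37.700). That places the tangent points at W = (-27.600, 37.700) on SW and U = (-17.900, 47.400) on UH. Then |EW| = |W − E| = 46.723.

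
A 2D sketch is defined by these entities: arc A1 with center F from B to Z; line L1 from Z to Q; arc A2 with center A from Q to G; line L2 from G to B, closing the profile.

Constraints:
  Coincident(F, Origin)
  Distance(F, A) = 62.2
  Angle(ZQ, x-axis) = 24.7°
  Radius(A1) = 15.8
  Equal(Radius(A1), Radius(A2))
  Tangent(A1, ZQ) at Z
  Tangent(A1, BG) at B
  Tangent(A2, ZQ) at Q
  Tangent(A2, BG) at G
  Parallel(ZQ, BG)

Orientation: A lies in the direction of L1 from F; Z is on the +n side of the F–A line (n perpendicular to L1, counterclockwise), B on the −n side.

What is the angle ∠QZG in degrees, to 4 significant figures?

26.93°

Tangency of A1 to both parallel lines with radius 15.8 puts Z and B at F ± 15.8·n: Z = (-6.602, 14.35), B = (6.602, -14.35). Equal radii place Q and G the same way about A: Q = A + 15.8·n = (49.91, 40.35), G = A − 15.8·n = (63.11, 11.64). Then cos ∠QZG = ZQ·ZG / (|ZQ||ZG|), giving 26.93°.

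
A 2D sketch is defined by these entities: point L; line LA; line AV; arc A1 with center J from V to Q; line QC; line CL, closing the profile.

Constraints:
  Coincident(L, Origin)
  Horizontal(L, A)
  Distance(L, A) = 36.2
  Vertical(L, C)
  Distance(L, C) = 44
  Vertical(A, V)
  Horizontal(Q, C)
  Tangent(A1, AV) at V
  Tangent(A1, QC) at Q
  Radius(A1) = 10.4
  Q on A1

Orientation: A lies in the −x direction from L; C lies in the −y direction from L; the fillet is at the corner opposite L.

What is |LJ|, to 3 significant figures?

42.4

L is at the origin; L and A share the same y with |LA| = 36.2 and A on the −x side, so A = (-36.2, 0.00). L and C share the same x with |LC| = 44.0 and C on the −y side, so C = (0.00, -44.0). The virtual corner opposite L is at (-36.2, -44.0). Tangency of A1 to AV means the radius JV is perpendicular to AV and the tangent condition forces JQ to be normal to QC, with radius 10.4, so the center J sits 10.4 in from both sides at J = (-25.8, -33.6). Then |LJ| = |J − L| = 42.4.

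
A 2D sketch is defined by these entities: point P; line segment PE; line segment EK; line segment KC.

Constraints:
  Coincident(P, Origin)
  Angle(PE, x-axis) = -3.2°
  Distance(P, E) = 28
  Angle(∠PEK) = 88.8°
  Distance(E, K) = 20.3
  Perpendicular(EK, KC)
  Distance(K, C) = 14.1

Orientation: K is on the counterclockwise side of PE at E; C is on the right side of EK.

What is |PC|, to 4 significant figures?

46.48

P is at the origin; PE runs at -3.2° with length 28.0, so E = 28.0·(cos -3.2°, sin -3.2°) = (27.96, -1.563). ∠PEK = 88.8°, so EK runs at -3.2° + (180° − 88.8°) = 88.00° from the x-axis; with |EK| = 20.3, K = E + 20.3·(cos 88.00°, sin 88.00°) = (28.66, 18.72). EK is perpendicular to KC; with |KC| = 14.1 on the right of EK, C = K + 14.1·(0.9994, -0.03490) = (42.76, 18.23). Then |PC| = |C − P| = 46.48.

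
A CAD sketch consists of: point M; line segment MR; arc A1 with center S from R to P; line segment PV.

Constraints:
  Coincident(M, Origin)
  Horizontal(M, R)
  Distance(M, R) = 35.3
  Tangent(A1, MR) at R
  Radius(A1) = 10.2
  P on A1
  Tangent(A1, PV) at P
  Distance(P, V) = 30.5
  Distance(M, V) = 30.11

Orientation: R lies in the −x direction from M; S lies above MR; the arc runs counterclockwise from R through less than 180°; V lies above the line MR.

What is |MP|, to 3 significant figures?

27.4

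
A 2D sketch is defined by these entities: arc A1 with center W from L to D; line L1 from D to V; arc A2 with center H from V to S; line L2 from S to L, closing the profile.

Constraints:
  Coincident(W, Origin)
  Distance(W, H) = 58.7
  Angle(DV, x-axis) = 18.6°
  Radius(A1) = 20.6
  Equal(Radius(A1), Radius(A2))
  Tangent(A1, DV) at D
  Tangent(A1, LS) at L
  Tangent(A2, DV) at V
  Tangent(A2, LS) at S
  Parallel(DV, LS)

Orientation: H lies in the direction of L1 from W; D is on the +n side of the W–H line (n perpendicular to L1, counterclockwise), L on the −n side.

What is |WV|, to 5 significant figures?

62.210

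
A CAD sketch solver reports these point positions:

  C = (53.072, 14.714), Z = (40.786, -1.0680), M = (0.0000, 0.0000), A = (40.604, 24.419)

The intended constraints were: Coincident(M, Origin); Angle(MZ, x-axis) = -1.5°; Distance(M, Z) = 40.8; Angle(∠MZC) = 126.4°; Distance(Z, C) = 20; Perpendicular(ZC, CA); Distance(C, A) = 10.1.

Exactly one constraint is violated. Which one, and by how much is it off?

Distance(C, A) = 10.1 — off by 5.70.

M = (0.00, 0.00) ✓; MZ at -1.500° ✓; |MZ| = 40.80 ✓; ∠MZC = 126.4° ✓; |ZC| = 20.00 ✓; ∠(ZC, CA) = 90.00° ✓; |CA| = 15.80 ✗.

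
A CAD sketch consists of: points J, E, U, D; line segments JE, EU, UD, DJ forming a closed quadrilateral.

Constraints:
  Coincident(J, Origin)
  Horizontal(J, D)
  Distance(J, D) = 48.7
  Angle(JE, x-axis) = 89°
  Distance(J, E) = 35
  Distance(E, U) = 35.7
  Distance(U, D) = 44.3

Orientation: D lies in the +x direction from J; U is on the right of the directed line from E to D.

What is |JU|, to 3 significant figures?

4.43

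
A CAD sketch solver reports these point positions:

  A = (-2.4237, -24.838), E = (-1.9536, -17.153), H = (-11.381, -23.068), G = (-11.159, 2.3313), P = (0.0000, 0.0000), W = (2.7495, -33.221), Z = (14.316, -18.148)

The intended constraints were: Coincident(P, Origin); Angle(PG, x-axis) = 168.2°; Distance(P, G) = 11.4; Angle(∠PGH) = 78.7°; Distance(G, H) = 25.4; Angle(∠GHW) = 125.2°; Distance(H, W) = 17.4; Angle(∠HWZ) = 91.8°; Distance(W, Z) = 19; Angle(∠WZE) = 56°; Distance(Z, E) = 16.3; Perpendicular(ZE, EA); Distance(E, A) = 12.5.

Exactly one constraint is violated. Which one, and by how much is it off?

Distance(E, A) = 12.5 — off by 4.80.

P = (0.00, 0.00) ✓; PG at 168.2° ✓; |PG| = 11.40 ✓; ∠PGH = 78.70° ✓; |GH| = 25.40 ✓; ∠GHW = 125.2° ✓; |HW| = 17.40 ✓; ∠HWZ = 91.80° ✓; |WZ| = 19.00 ✓; ∠WZE = 56.00° ✓; |ZE| = 16.30 ✓; ∠(ZE, EA) = 90.00° ✓; |EA| = 7.699 ✗.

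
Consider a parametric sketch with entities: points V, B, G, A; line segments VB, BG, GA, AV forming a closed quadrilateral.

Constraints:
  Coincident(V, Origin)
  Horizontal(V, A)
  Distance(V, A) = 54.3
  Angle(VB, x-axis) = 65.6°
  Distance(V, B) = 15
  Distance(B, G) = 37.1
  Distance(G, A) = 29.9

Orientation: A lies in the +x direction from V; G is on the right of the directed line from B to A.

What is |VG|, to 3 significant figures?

32.9

V is at the origin; VA is horizontal with |VA| = 54.3 and A in +x, so A = (54.3, 0). VB runs at 65.6° with |VB| = 15.0, so B = (6.20, 13.7). G is determined by |BG| = 37.1 and |GA| = 29.9 together: it lies at the intersection of circle(B, 37.1) and circle(A, 29.9). With |BA| = 50.0, the foot of the radical line on BA is 29.8 from B and the perpendicular offset is √(37.1² − 29.8²) = 22.1. Taking the right-of-BA solution: G = (28.9, -15.7).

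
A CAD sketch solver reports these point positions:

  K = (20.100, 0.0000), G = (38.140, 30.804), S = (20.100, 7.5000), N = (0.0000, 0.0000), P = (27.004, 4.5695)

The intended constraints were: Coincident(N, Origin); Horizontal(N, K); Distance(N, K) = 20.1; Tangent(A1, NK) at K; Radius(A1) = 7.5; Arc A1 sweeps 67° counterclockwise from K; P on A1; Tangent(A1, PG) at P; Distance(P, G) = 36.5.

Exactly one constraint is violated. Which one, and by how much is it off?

Distance(P, G) = 36.5 — off by 8.00.

N = (0.00, 0.00) ✓; N.y = 0.00, K.y = 0.00 ✓; |NK| = 20.10 ✓; ∠(SK, KN) = 90.00° ✓; |SK| = 7.500 ✓; bearing(S→P) − bearing(S→K) = 67.00° ✓; |SP| = 7.500 ✓; ∠(SP, PG) = 90.00° ✓; |PG| = 28.50 ✗.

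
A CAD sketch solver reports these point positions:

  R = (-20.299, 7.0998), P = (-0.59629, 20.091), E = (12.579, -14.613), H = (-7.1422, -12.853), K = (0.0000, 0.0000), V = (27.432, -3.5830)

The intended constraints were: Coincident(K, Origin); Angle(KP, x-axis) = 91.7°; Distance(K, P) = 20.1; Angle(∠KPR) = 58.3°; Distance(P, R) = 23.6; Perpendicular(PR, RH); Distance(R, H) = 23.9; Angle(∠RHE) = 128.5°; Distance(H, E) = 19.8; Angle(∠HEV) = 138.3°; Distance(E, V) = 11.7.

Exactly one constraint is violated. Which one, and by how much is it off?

Distance(E, V) = 11.7 — off by 6.80.

K = (0.00, 0.00) ✓; KP at 91.70° ✓; |KP| = 20.10 ✓; ∠KPR = 58.30° ✓; |PR| = 23.60 ✓; ∠(PR, RH) = 90.00° ✓; |RH| = 23.90 ✓; ∠RHE = 128.5° ✓; |HE| = 19.80 ✓; ∠HEV = 138.3° ✓; |EV| = 18.50 ✗.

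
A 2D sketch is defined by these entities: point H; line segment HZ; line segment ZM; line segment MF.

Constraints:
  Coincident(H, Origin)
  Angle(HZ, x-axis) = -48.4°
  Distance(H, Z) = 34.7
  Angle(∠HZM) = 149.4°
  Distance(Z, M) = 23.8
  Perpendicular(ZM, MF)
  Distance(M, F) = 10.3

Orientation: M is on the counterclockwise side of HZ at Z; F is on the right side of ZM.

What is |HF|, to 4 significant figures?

60.52

H is at the origin; HZ runs at -48.4° with length 34.7, so Z = 34.7·(cos -48.4°, sin -48.4°) = (23.04, -25.95). ∠HZM = 149.4°, so ZM runs at -48.4° + (180° − 149.4°) = -17.80° from the x-axis; with |ZM| = 23.8, M = Z + 23.8·(cos -17.80°, sin -17.80°) = (45.70, -33.22). ZM ⟂ MF; with |MF| = 10.3 on the right of ZM, F = M + 10.3·(-0.3057, -0.9521) = (42.55, -43.03). Then |HF| = |F − H| = 60.52.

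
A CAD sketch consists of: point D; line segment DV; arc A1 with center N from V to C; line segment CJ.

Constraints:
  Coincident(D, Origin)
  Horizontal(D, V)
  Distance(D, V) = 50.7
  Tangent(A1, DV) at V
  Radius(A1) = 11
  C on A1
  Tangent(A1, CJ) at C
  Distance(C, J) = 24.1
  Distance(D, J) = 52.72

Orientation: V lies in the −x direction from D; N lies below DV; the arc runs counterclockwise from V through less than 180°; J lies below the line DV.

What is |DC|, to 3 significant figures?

61.0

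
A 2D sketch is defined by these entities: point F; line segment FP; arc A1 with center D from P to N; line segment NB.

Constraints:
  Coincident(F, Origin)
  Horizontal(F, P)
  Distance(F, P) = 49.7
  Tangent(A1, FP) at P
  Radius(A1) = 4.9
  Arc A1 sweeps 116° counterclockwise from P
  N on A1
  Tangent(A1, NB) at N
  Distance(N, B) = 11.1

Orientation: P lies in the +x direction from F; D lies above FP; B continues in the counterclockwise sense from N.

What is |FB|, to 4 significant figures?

52.10

On A1, P sits at bearing -90° from D; a 116° counterclockwise sweep puts N at bearing 26°, so N = D + 4.9·(cos 26°, sin 26°) = (54.10, 7.048). Since A1 is tangent to NB there, DN ⟂ NB, so NB runs along (−sin 26°, cos 26°); with |NB| = 11.1, B = (49.24, 17.02). Then |FB| = |B − F| = 52.10.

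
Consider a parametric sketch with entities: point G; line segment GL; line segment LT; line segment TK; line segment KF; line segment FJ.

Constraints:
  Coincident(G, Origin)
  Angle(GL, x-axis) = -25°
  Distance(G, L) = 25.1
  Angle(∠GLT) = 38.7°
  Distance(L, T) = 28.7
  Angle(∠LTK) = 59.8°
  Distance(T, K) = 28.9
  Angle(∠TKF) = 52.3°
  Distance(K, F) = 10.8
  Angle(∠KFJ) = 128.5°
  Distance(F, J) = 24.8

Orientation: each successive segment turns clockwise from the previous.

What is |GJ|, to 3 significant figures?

22.5

G is at the origin; GL runs at -25.0° with length 25.1, so L = (22.7, -10.6). ∠GLT = 38.7° gives LT at -166° from the x-axis; with |LT| = 28.7, T = (-5.14, -17.4). ∠LTK = 59.8° gives TK at 73.5° from the x-axis; with |TK| = 28.9, K = (3.07, 10.3). ∠TKF = 52.3° gives KF at -54.2° from the x-axis; with |KF| = 10.8, F = (9.39, 1.55). ∠KFJ = 128.5° gives FJ at -106° from the x-axis; with |FJ| = 24.8, J = (2.68, -22.3). Then |GJ| = |J − G| = 22.5.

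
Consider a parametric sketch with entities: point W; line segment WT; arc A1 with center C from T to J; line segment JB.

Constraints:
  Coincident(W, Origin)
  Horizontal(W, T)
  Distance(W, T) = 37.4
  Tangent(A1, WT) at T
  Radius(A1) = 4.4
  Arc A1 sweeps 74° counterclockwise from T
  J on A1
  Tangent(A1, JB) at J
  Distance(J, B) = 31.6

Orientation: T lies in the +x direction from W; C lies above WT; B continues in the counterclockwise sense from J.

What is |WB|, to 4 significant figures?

60.50

W is at the origin; WT is horizontal with |WT| = 37.4 and T on the +x side, so T = (37.40, 0.000). Since A1 is tangent to WT there, CT ⟂ WT, so C = T + (0, 4.4) = (37.40, 4.400). On A1, T sits at bearing -90° from C; a 74° counterclockwise sweep puts J at bearing -16°, so J = C + 4.4·(cos -16°, sin -16°) = (41.63, 3.187). The tangent condition forces CJ to be normal to JB, so JB runs along (−sin -16°, cos -16°); with |JB| = 31.6, B = (50.34, 33.56). Then |WB| = |B − W| = 60.50.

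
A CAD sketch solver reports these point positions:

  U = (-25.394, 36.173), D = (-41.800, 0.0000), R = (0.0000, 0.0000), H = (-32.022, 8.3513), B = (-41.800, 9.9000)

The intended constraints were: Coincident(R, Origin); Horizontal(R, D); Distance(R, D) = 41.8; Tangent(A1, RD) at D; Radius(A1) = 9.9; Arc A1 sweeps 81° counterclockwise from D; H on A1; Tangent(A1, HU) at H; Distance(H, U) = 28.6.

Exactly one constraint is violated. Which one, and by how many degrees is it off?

Tangent(A1, HU) at H — off by 4.40°.

R = (0.00, 0.00) ✓; R.y = 0.00, D.y = 0.00 ✓; |RD| = 41.80 ✓; ∠(BD, DR) = 90.00° ✓; |BD| = 9.900 ✓; bearing(B→H) − bearing(B→D) = 81.00° ✓; |BH| = 9.900 ✓; ∠(BH, HU) = 94.40° ✗; |HU| = 28.60 ✓.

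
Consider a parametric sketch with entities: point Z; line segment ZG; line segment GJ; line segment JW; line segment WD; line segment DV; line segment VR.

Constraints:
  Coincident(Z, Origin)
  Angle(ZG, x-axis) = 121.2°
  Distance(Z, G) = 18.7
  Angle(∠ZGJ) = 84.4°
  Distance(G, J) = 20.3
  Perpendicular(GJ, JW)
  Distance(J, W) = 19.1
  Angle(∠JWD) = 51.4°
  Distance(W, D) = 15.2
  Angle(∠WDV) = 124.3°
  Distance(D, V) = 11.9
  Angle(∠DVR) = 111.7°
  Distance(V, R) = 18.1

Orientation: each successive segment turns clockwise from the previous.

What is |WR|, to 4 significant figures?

27.49

Z is at the origin; ZG runs at 121.2° with length 18.7, so G = (-9.687, 16.00). ∠ZGJ = 84.4° gives GJ at 25.60° from the x-axis; with |GJ| = 20.3, J = (8.620, 24.77). The perpendicularity gives JW at right angles to GJ, so JW runs at -64.40°; with |JW| = 19.1, W = (16.87, 7.542). ∠JWD = 51.4° gives WD at 167.0° from the x-axis; with |WD| = 15.2, D = (2.063, 10.96). ∠WDV = 124.3° gives DV at 111.3° from the x-axis; with |DV| = 11.9, V = (-2.260, 22.05). ∠DVR = 111.7° gives VR at 43.00° from the x-axis; with |VR| = 18.1, R = (10.98, 34.39). Then |WR| = |R − W| = 27.49.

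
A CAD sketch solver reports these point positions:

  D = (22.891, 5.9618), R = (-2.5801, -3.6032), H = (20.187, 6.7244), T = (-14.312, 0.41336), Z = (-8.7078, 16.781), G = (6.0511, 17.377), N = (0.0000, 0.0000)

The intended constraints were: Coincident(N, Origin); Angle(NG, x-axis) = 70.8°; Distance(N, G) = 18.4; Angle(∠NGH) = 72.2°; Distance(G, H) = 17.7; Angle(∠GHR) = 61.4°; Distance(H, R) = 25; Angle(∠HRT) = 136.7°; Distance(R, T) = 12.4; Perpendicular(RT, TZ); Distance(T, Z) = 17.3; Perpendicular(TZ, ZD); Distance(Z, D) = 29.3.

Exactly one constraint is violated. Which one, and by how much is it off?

Distance(Z, D) = 29.3 — off by 4.10.

N = (0.00, 0.00) ✓; NG at 70.80° ✓; |NG| = 18.40 ✓; ∠NGH = 72.20° ✓; |GH| = 17.70 ✓; ∠GHR = 61.40° ✓; |HR| = 25.00 ✓; ∠HRT = 136.7° ✓; |RT| = 12.40 ✓; ∠(RT, TZ) = 90.00° ✓; |TZ| = 17.30 ✓; ∠(TZ, ZD) = 90.00° ✓; |ZD| = 33.40 ✗.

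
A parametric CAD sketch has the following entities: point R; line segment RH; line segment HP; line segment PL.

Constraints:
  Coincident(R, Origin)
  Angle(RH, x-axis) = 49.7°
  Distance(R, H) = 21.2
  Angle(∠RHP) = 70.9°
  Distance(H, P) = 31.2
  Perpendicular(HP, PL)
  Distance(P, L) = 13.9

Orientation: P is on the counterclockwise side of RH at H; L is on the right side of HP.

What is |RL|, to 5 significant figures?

41.715

R is at the origin; RH runs at 49.7° with length 21.2, so H = 21.2·(cos 49.7°, sin 49.7°) = (13.712, 16.169). ∠RHP = 70.9°, so HP runs at 49.7° + (180° − 70.9°) = 158.80° from the x-axis; with |HP| = 31.2, P = H + 31.2·(cos 158.80°, sin 158.80°) = (-15.377, 27.451). HP ⟂ PL; with |PL| = 13.9 on the right of HP, L = P + 13.9·(0.36162, 0.93232) = (-10.350, 40.411). Then |RL| = |L − R| = 41.715.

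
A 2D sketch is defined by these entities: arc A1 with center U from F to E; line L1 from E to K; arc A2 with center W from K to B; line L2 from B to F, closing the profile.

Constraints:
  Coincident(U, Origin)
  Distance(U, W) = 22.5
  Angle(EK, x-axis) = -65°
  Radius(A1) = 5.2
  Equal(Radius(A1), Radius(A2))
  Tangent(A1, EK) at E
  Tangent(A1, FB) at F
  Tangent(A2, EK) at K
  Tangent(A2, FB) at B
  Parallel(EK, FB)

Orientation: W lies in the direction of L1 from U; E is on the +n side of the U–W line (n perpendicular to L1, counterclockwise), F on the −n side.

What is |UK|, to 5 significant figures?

23.093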